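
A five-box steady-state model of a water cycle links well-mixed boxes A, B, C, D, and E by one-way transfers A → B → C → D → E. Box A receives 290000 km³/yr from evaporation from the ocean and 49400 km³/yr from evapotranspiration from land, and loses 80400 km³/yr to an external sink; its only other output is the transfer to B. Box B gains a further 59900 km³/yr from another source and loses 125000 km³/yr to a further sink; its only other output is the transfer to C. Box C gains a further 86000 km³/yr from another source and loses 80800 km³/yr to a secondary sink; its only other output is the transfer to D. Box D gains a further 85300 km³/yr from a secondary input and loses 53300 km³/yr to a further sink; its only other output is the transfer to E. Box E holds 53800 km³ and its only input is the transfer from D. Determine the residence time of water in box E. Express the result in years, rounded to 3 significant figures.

Box A: F(A→B) = (290000 + 49400) − 80400 = 259000 km³/yr.
Box B: F(B→C) = (259000 + 59900) − 125000 = 193900 km³/yr.
Box C: F(C→D) = (193900 + 86000) − 80800 = 199100 km³/yr.
Box D: F(D→E) = (199100 + 85300) − 53300 = 231100 km³/yr.
Box E throughput = its input = 231100 km³/yr; τ = 53800 / 231100 = 0.2328 yr.

0.233 yr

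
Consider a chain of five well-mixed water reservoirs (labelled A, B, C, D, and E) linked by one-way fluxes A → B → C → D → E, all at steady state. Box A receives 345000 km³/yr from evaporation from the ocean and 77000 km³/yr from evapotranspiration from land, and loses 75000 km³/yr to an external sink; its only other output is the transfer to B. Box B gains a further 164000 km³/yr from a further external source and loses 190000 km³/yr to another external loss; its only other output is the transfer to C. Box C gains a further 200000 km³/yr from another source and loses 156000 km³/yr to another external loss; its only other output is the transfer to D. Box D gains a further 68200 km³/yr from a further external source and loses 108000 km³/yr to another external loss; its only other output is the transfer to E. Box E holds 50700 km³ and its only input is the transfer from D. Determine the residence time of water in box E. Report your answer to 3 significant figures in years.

0.156 yr

Box A: F(A→B) = (345000 + 77000) − 75000 = 347000 km³/yr.
Box B: F(B→C) = (347000 + 164000) − 190000 = 321000 km³/yr.
Box C: F(C→D) = (321000 + 200000) − 156000 = 365000 km³/yr.
Box D: F(D→E) = (365000 + 68200) − 108000 = 325200 km³/yr.
Box E throughput = its input = 325200 km³/yr; τ = 50700 / 325200 = 0.1559 yr.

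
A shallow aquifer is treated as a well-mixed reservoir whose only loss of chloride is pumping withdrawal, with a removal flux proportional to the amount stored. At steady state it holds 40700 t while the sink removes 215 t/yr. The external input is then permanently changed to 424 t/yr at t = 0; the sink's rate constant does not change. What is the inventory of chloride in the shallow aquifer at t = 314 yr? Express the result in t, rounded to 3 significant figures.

Residence time τ = M₀/F₀ = 189.3 yr. The eventual steady state is M_∞ = M₀·(F₁/F₀) = 40700 × 424/215 = 80264 t.
The anomaly ΔM(t) = M(t) − M_∞ decays as ΔM₀·e^(−t/τ) with ΔM₀ = 40700 − 80264 = −39560 t.
At t = 314 yr, e^(−t/τ) = e^(−1.659) = 0.1904, so ΔM = −7532 t and M = 80264 − 7532 = 72732 t.

72700 t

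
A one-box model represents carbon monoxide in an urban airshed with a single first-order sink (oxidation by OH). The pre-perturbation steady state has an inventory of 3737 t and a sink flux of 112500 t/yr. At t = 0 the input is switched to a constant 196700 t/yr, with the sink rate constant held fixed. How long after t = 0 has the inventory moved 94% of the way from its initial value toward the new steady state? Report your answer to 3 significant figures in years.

τ = M₀/F₀ = 3737/112500 = 0.03322 yr.
The remaining gap fraction is e^(−t/τ); 94% covered ⇒ e^(−t/τ) = 0.0600.
t = −τ ln(0.0600) = 0.03322 × 2.813 = 0.09346 yr.

0.0935 yr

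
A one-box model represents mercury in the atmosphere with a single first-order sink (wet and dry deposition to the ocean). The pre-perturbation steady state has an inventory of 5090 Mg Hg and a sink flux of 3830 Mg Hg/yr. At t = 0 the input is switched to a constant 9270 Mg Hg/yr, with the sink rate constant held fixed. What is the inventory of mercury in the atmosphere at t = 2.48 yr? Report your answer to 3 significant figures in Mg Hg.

11200 Mg Hg

τ = M₀/F₀ = 5090/3830 = 1.329 yr; rate constant k = 1/τ.
New steady state M_∞ = F₁/k = F₁·τ = 9270 × 1.329 = 12320 Mg Hg.
M(t) = M_∞ + (M₀ − M_∞)·e^(−t/τ); t/τ = 2.48/1.329 = 1.866, so e^(−t/τ) = 0.1547.
M(t) = 12320 − 7230 × 0.1547 = 11201 Mg Hg.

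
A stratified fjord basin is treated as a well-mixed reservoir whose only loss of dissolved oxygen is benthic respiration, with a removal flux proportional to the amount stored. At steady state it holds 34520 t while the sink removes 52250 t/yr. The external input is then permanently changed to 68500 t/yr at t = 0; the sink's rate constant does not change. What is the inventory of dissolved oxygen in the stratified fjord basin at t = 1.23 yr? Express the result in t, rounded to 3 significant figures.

43600 t

Residence time τ = M₀/F₀ = 0.6607 yr. The eventual steady state is M_∞ = M₀·(F₁/F₀) = 34520 × 68500/52250 = 45256 t.
The anomaly ΔM(t) = M(t) − M_∞ decays as ΔM₀·e^(−t/τ) with ΔM₀ = 34520 − 45256 = −10740 t.
At t = 1.23 yr, e^(−t/τ) = e^(−1.862) = 0.1554, so ΔM = −1668 t and M = 45256 − 1668 = 43588 t.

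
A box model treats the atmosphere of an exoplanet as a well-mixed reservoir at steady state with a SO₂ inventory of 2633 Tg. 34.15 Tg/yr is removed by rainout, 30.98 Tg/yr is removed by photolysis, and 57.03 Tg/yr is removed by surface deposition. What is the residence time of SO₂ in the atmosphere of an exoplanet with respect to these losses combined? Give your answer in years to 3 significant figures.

21.6 yr

Total removal = 34.15 + 30.98 + 57.03 = 122.16 Tg/yr.
τ = M / ΣF_out = 2633 / 122.16 = 21.55 yr.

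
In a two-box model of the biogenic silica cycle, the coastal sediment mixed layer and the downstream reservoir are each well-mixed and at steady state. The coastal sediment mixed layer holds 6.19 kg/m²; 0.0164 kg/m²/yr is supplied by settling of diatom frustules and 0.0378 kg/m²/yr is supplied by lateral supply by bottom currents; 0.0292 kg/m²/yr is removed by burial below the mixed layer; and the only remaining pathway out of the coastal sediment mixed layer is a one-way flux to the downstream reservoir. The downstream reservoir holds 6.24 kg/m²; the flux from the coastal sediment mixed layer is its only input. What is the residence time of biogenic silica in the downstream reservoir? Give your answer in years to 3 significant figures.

250 yr

Balance the coastal sediment mixed layer: ΣF_in = 0.0164 + 0.0378 = 0.054200 kg/m²/yr.
Flux to the downstream reservoir = ΣF_in − (0.0292) = 0.025000 kg/m²/yr.
At steady state the output of the downstream reservoir equals its input, 0.025000 kg/m²/yr.
τ = M / F = 6.24 / 0.025000 = 249.6 yr.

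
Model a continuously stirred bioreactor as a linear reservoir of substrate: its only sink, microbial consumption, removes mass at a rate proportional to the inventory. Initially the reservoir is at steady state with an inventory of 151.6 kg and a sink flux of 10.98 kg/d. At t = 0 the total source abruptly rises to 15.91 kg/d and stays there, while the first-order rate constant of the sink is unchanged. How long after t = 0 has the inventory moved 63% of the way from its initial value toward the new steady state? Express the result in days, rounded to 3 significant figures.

τ = M₀/F₀ = 151.6/10.98 = 13.81 d.
The remaining gap fraction is e^(−t/τ); 63% covered ⇒ e^(−t/τ) = 0.370.
t = −τ ln(0.370) = 13.81 × 0.9943 = 13.73 d.

13.7 d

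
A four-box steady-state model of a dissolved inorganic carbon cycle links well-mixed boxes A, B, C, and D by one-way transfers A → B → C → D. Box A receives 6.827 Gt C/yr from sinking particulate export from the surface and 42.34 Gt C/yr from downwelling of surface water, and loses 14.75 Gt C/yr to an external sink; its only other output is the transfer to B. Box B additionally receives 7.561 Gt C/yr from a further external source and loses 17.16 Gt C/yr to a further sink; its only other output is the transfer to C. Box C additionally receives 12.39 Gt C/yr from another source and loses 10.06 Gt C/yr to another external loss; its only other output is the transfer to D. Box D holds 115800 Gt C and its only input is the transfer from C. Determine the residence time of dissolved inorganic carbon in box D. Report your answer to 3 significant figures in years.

4270 yr

Box A: F(A→B) = (6.827 + 42.34) − 14.75 = 34.417 Gt C/yr.
Box B: F(B→C) = (34.417 + 7.561) − 17.16 = 24.818 Gt C/yr.
Box C: F(C→D) = (24.818 + 12.39) − 10.06 = 27.148 Gt C/yr.
Box D throughput = its input = 27.148 Gt C/yr; τ = 115800 / 27.148 = 4266 yr.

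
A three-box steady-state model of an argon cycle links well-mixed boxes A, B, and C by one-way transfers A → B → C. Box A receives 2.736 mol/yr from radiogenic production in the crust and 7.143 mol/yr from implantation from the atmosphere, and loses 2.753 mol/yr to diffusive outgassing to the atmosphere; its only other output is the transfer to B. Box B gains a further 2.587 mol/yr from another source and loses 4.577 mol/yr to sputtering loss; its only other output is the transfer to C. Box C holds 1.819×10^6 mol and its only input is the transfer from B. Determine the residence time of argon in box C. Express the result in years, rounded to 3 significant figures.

Box A: F(A→B) = (2.736 + 7.143) − 2.753 = 7.1260 mol/yr.
Box B: F(B→C) = (7.1260 + 2.587) − 4.577 = 5.1360 mol/yr.
Box C throughput = its input = 5.1360 mol/yr; τ = 1.819×10^6 / 5.1360 = 354200 yr.

354000 yr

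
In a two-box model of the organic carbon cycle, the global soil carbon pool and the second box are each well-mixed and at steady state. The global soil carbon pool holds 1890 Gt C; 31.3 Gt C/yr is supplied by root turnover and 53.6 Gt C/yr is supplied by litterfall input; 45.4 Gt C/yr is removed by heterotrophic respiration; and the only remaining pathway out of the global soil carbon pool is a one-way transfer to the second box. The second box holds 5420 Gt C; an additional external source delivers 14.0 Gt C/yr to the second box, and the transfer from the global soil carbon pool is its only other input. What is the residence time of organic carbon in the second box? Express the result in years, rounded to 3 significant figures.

Balance the global soil carbon pool: ΣF_in = 31.3 + 53.6 = 84.900 Gt C/yr.
Transfer to the second box = ΣF_in − (45.4) = 39.500 Gt C/yr.
Total input to the second box = 39.500 + 14.0 = 53.500 Gt C/yr; at steady state this equals its total output.
τ = M / F = 5420 / 53.500 = 101.3 yr.

101 yr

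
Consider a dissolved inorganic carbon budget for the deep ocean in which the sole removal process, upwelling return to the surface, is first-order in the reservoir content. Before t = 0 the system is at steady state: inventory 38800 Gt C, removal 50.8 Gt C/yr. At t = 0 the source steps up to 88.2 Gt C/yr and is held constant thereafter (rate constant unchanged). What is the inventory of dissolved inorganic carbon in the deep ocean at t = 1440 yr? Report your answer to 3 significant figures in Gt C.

63000 Gt C

Residence time τ = M₀/F₀ = 763.8 yr. The eventual steady state is M_∞ = M₀·(F₁/F₀) = 38800 × 88.2/50.8 = 67365 Gt C.
The anomaly ΔM(t) = M(t) − M_∞ decays as ΔM₀·e^(−t/τ) with ΔM₀ = 38800 − 67365 = −28570 Gt C.
At t = 1440 yr, e^(−t/τ) = e^(−1.885) = 0.1518, so ΔM = −4335 Gt C and M = 67365 − 4335 = 63030 Gt C.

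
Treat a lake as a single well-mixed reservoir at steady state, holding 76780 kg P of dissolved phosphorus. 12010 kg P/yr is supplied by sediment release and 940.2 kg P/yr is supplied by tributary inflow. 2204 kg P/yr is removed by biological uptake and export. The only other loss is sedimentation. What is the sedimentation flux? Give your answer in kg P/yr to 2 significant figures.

11000 kg P/yr

At steady state ΣF_in = ΣF_out.
ΣF_in = 12010 + 940.2 = 12950 kg P/yr.
Sedimentation flux = ΣF_in − (2204) = 12950 − 2204 = 10750 kg P/yr.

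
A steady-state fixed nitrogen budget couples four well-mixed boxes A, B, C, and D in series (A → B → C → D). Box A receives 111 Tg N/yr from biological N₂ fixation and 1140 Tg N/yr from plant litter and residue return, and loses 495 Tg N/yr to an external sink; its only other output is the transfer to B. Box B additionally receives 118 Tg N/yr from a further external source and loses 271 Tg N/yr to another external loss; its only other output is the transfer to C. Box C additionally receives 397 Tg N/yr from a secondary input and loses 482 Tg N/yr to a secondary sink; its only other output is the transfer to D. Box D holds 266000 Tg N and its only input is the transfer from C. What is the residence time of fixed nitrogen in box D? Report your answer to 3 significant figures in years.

Box A: F(A→B) = (111 + 1140) − 495 = 756.00 Tg N/yr.
Box B: F(B→C) = (756.00 + 118) − 271 = 603.00 Tg N/yr.
Box C: F(C→D) = (603.00 + 397) − 482 = 518.00 Tg N/yr.
Box D throughput = its input = 518.00 Tg N/yr; τ = 266000 / 518.00 = 513.5 yr.

514 yr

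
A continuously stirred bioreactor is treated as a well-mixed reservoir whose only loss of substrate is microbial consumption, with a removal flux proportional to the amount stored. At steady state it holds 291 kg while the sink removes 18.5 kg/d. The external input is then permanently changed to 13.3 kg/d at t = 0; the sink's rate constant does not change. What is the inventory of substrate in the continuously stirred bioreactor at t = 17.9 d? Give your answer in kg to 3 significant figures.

235 kg

Residence time τ = M₀/F₀ = 15.73 d. The eventual steady state is M_∞ = M₀·(F₁/F₀) = 291 × 13.3/18.5 = 209.21 kg.
The anomaly ΔM(t) = M(t) − M_∞ decays as ΔM₀·e^(−t/τ) with ΔM₀ = 291 − 209.21 = 81.79 kg.
At t = 17.9 d, e^(−t/τ) = e^(−1.138) = 0.3205, so ΔM = 26.21 kg and M = 209.21 + 26.21 = 235.42 kg.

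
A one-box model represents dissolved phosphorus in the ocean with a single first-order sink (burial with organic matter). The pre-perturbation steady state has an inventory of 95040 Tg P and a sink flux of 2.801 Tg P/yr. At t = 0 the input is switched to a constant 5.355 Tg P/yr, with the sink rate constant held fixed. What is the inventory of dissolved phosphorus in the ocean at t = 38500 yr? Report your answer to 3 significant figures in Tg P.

τ = M₀/F₀ = 95040/2.801 = 33930 yr; rate constant k = 1/τ.
New steady state M_∞ = F₁/k = F₁·τ = 5.355 × 33930 = 181700 Tg P.
M(t) = M_∞ + (M₀ − M_∞)·e^(−t/τ); t/τ = 38500/33930 = 1.135, so e^(−t/τ) = 0.3215.
M(t) = 181700 − 86660 × 0.3215 = 153840 Tg P.

154000 Tg P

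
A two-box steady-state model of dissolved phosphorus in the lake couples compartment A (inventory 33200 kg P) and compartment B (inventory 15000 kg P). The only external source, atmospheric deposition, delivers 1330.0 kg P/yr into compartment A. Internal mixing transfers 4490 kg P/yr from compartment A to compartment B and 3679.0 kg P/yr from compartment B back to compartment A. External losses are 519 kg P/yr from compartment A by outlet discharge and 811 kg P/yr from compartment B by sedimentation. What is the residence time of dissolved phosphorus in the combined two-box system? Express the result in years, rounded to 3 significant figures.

36.2 yr

Residence time in the combined system uses the total inventory and the total *external* removal — internal exchanges between the two boxes cancel.
M_total = 33200 + 15000 = 48200 kg P.
ΣF_external_out = 519 + 811 = 1330.0 kg P/yr.
τ = M_total / ΣF_ext = 48200 / 1330.0 = 36.24 yr.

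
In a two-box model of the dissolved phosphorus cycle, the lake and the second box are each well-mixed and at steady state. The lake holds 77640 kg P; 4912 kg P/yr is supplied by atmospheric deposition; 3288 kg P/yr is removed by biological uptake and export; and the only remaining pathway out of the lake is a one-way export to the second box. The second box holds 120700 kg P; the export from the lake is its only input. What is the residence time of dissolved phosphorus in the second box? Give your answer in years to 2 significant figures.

74 yr

Balance the lake: ΣF_in = 4912.0 kg P/yr.
Export to the second box = ΣF_in − (3288) = 1624.0 kg P/yr.
At steady state the output of the second box equals its input, 1624.0 kg P/yr.
τ = M / F = 120700 / 1624.0 = 74.32 yr.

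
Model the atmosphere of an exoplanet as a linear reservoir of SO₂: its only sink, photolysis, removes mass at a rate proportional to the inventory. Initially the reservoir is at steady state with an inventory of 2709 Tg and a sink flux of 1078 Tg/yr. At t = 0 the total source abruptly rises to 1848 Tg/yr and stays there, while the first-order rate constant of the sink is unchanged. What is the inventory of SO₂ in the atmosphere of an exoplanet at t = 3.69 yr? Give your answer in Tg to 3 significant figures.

4200 Tg

Residence time τ = M₀/F₀ = 2.513 yr. The eventual steady state is M_∞ = M₀·(F₁/F₀) = 2709 × 1848/1078 = 4644.0 Tg.
The anomaly ΔM(t) = M(t) − M_∞ decays as ΔM₀·e^(−t/τ) with ΔM₀ = 2709 − 4644.0 = −1935 Tg.
At t = 3.69 yr, e^(−t/τ) = e^(−1.468) = 0.2303, so ΔM = −445.6 Tg and M = 4644.0 − 445.6 = 4198.4 Tg.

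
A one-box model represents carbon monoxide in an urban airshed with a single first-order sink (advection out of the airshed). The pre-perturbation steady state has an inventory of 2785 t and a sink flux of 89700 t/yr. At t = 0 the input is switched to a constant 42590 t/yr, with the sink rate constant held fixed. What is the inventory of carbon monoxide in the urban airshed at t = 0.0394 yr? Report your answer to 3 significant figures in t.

Residence time τ = M₀/F₀ = 0.03105 yr. The eventual steady state is M_∞ = M₀·(F₁/F₀) = 2785 × 42590/89700 = 1322.3 t.
The anomaly ΔM(t) = M(t) − M_∞ decays as ΔM₀·e^(−t/τ) with ΔM₀ = 2785 − 1322.3 = 1463 t.
At t = 0.0394 yr, e^(−t/τ) = e^(−1.269) = 0.2811, so ΔM = 411.2 t and M = 1322.3 + 411.2 = 1733.5 t.

1730 t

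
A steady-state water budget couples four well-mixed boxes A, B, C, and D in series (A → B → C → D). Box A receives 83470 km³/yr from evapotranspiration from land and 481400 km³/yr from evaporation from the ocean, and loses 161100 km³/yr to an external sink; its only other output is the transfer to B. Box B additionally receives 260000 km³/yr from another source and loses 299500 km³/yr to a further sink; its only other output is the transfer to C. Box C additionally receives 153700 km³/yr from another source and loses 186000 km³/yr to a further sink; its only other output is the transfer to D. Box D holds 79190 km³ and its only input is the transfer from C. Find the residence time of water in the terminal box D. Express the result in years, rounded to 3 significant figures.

Box A: F(A→B) = (83470 + 481400) − 161100 = 403770 km³/yr.
Box B: F(B→C) = (403770 + 260000) − 299500 = 364270 km³/yr.
Box C: F(C→D) = (364270 + 153700) − 186000 = 331970 km³/yr.
Box D throughput = its input = 331970 km³/yr; τ = 79190 / 331970 = 0.2385 yr.

0.239 yr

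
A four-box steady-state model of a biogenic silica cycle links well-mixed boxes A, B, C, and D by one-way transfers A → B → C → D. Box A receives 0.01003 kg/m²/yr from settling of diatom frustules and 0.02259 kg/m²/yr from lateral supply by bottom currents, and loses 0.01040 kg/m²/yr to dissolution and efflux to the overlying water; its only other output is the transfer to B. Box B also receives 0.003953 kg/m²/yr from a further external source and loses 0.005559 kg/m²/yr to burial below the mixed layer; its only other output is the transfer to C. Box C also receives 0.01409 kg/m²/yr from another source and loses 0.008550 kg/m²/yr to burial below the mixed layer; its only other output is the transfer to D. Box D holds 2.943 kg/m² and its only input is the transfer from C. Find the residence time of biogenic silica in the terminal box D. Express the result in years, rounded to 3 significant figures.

Box A: F(A→B) = (0.01003 + 0.02259) − 0.01040 = 0.022220 kg/m²/yr.
Box B: F(B→C) = (0.022220 + 0.003953) − 0.005559 = 0.020614 kg/m²/yr.
Box C: F(C→D) = (0.020614 + 0.01409) − 0.008550 = 0.026154 kg/m²/yr.
Box D throughput = its input = 0.026154 kg/m²/yr; τ = 2.943 / 0.026154 = 112.5 yr.

113 yr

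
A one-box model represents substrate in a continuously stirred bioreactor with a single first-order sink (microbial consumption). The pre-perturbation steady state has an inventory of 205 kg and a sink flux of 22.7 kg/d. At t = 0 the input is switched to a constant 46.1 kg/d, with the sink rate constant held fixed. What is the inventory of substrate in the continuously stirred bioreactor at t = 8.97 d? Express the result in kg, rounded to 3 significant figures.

338 kg

The sink rate constant is k = F₀/M₀ = 22.7/205 = 0.1107 d⁻¹.
Solving dM/dt = F₁ − kM with M(0) = M₀ gives M(t) = F₁/k + (M₀ − F₁/k)·e^(−kt).
F₁/k = 46.1/0.1107 = 416.32 kg; kt = 0.1107 × 8.97 = 0.9933, e^(−kt) = 0.3704.
M(8.97) = 416.32 + (205 − 416.32) × 0.3704 = 416.32 − 78.27 = 338.06 kg.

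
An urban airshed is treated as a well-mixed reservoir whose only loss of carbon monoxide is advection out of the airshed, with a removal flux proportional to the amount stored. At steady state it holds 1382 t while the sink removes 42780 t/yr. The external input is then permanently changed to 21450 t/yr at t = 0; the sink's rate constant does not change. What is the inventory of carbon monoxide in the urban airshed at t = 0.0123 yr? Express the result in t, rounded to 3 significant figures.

1160 t

The sink rate constant is k = F₀/M₀ = 42780/1382 = 30.96 yr⁻¹.
Solving dM/dt = F₁ − kM with M(0) = M₀ gives M(t) = F₁/k + (M₀ − F₁/k)·e^(−kt).
F₁/k = 21450/30.96 = 692.94 t; kt = 30.96 × 0.0123 = 0.3807, e^(−kt) = 0.6833.
M(0.0123) = 692.94 + (1382 − 692.94) × 0.6833 = 692.94 + 470.9 = 1163.8 t.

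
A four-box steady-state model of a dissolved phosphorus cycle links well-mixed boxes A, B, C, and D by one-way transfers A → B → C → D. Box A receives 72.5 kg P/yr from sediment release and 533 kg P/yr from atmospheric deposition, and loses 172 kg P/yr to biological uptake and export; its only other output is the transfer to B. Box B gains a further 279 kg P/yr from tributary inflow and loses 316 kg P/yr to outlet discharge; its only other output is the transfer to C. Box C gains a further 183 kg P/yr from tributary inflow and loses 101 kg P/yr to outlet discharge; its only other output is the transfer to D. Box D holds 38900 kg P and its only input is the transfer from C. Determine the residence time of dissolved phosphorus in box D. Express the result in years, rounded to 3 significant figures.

81.3 yr

Box A: F(A→B) = (72.5 + 533) − 172 = 433.50 kg P/yr.
Box B: F(B→C) = (433.50 + 279) − 316 = 396.50 kg P/yr.
Box C: F(C→D) = (396.50 + 183) − 101 = 478.50 kg P/yr.
Box D throughput = its input = 478.50 kg P/yr; τ = 38900 / 478.50 = 81.30 yr.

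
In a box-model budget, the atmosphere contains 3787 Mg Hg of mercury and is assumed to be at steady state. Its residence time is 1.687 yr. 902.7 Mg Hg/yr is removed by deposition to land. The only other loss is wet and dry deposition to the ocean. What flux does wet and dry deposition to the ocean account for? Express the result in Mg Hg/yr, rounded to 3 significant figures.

Total removal F = M/τ = 3787 / 1.687 = 2245 Mg Hg/yr.
Wet and dry deposition to the ocean = F − (902.7) = 2245 − 902.7 = 1342 Mg Hg/yr.

1340 Mg Hg/yr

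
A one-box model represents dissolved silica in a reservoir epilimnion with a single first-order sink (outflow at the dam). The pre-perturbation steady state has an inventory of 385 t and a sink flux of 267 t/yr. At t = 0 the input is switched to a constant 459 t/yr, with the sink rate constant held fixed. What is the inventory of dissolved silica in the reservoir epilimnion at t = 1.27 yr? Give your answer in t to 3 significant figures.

The sink rate constant is k = F₀/M₀ = 267/385 = 0.6935 yr⁻¹.
Solving dM/dt = F₁ − kM with M(0) = M₀ gives M(t) = F₁/k + (M₀ − F₁/k)·e^(−kt).
F₁/k = 459/0.6935 = 661.85 t; kt = 0.6935 × 1.27 = 0.8808, e^(−kt) = 0.4145.
M(1.27) = 661.85 + (385 − 661.85) × 0.4145 = 661.85 − 114.7 = 547.11 t.

547 t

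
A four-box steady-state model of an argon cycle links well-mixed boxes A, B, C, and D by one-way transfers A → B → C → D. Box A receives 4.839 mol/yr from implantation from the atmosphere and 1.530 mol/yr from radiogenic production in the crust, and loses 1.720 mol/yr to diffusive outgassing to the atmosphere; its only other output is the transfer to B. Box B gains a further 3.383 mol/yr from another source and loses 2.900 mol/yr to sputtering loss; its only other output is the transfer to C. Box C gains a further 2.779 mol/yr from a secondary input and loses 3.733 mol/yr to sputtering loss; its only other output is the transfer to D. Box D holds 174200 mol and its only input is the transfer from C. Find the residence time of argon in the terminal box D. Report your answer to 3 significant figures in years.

41700 yr

Box A: F(A→B) = (4.839 + 1.530) − 1.720 = 4.6490 mol/yr.
Box B: F(B→C) = (4.6490 + 3.383) − 2.900 = 5.1320 mol/yr.
Box C: F(C→D) = (5.1320 + 2.779) − 3.733 = 4.1780 mol/yr.
Box D throughput = its input = 4.1780 mol/yr; τ = 174200 / 4.1780 = 41690 yr.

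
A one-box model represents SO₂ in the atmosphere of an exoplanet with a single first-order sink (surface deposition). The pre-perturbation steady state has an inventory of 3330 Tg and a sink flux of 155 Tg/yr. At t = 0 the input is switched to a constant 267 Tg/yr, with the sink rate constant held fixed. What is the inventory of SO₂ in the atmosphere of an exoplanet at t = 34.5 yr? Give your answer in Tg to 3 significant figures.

The sink rate constant is k = F₀/M₀ = 155/3330 = 0.04655 yr⁻¹.
Solving dM/dt = F₁ − kM with M(0) = M₀ gives M(t) = F₁/k + (M₀ − F₁/k)·e^(−kt).
F₁/k = 267/0.04655 = 5736.2 Tg; kt = 0.04655 × 34.5 = 1.606, e^(−kt) = 0.2007.
M(34.5) = 5736.2 + (3330 − 5736.2) × 0.2007 = 5736.2 − 483.0 = 5253.2 Tg.

5250 Tg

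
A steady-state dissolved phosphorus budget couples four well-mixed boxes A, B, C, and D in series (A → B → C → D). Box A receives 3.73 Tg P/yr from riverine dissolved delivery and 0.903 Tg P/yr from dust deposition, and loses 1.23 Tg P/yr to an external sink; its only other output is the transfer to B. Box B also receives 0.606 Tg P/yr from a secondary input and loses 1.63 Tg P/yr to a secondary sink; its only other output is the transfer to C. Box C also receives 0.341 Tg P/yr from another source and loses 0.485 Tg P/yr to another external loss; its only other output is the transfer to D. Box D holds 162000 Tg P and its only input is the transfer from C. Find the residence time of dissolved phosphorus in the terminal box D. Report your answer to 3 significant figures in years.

Box A: F(A→B) = (3.73 + 0.903) − 1.23 = 3.4030 Tg P/yr.
Box B: F(B→C) = (3.4030 + 0.606) − 1.63 = 2.3790 Tg P/yr.
Box C: F(C→D) = (2.3790 + 0.341) − 0.485 = 2.2350 Tg P/yr.
Box D throughput = its input = 2.2350 Tg P/yr; τ = 162000 / 2.2350 = 72480 yr.

72500 yr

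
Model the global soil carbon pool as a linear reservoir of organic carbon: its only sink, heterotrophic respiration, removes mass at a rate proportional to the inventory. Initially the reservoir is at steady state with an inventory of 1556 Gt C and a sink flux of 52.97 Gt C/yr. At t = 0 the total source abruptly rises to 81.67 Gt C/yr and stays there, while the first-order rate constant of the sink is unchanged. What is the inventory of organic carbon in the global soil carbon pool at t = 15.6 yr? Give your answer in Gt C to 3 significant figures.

1900 Gt C

τ = M₀/F₀ = 1556/52.97 = 29.38 yr; rate constant k = 1/τ.
New steady state M_∞ = F₁/k = F₁·τ = 81.67 × 29.38 = 2399.1 Gt C.
M(t) = M_∞ + (M₀ − M_∞)·e^(−t/τ); t/τ = 15.6/29.38 = 0.5311, so e^(−t/τ) = 0.5880.
M(t) = 2399.1 − 843.1 × 0.5880 = 1903.4 Gt C.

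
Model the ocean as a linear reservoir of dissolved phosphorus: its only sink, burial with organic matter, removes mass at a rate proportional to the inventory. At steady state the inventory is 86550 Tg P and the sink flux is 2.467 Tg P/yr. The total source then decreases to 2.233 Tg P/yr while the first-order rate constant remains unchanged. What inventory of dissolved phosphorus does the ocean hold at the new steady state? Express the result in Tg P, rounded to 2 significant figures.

78000 Tg P

Rate constant k = F/M = 2.467 / 86550 = 2.850×10^-5 yr⁻¹.
At the new steady state, source = k·M_new ⇒ M_new = 2.233 / 2.850×10^-5 = 78340 Tg P.
(Equivalently M_new = M × F_new/F_old = 86550 × 2.233/2.467.)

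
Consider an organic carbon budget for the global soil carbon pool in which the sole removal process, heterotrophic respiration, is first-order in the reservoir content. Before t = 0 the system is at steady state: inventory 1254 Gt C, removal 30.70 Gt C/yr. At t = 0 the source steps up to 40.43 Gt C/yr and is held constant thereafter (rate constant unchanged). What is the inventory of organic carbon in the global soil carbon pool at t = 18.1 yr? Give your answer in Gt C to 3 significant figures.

1400 Gt C

The sink rate constant is k = F₀/M₀ = 30.70/1254 = 0.02448 yr⁻¹.
Solving dM/dt = F₁ − kM with M(0) = M₀ gives M(t) = F₁/k + (M₀ − F₁/k)·e^(−kt).
F₁/k = 40.43/0.02448 = 1651.4 Gt C; kt = 0.02448 × 18.1 = 0.4431, e^(−kt) = 0.6420.
M(18.1) = 1651.4 + (1254 − 1651.4) × 0.6420 = 1651.4 − 255.2 = 1396.3 Gt C.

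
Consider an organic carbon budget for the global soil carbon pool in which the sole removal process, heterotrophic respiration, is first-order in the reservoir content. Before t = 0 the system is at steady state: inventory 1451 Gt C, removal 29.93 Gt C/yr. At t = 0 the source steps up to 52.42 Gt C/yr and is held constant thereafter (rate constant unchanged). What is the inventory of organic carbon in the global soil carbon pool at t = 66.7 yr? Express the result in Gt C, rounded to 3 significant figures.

The sink rate constant is k = F₀/M₀ = 29.93/1451 = 0.02063 yr⁻¹.
Solving dM/dt = F₁ − kM with M(0) = M₀ gives M(t) = F₁/k + (M₀ − F₁/k)·e^(−kt).
F₁/k = 52.42/0.02063 = 2541.3 Gt C; kt = 0.02063 × 66.7 = 1.376, e^(−kt) = 0.2526.
M(66.7) = 2541.3 + (1451 − 2541.3) × 0.2526 = 2541.3 − 275.4 = 2265.9 Gt C.

2270 Gt C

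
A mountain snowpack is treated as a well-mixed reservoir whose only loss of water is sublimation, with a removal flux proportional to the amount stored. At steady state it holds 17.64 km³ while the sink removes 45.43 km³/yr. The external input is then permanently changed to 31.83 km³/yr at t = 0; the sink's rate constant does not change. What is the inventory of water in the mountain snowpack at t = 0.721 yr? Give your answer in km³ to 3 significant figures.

13.2 km³

Residence time τ = M₀/F₀ = 0.3883 yr. The eventual steady state is M_∞ = M₀·(F₁/F₀) = 17.64 × 31.83/45.43 = 12.359 km³.
The anomaly ΔM(t) = M(t) − M_∞ decays as ΔM₀·e^(−t/τ) with ΔM₀ = 17.64 − 12.359 = 5.281 km³.
At t = 0.721 yr, e^(−t/τ) = e^(−1.857) = 0.1562, so ΔM = 0.8247 km³ and M = 12.359 + 0.8247 = 13.184 km³.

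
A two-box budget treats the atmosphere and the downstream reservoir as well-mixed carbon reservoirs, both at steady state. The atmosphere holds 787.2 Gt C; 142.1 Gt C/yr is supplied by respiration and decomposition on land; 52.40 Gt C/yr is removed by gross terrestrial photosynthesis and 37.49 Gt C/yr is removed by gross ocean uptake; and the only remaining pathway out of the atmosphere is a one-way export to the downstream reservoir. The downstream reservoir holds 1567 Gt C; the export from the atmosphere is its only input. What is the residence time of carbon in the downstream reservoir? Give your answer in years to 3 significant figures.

30.0 yr

Balance the atmosphere: ΣF_in = 142.10 Gt C/yr.
Export to the downstream reservoir = ΣF_in − (52.40 + 37.49) = 52.210 Gt C/yr.
At steady state the output of the downstream reservoir equals its input, 52.210 Gt C/yr.
τ = M / F = 1567 / 52.210 = 30.01 yr.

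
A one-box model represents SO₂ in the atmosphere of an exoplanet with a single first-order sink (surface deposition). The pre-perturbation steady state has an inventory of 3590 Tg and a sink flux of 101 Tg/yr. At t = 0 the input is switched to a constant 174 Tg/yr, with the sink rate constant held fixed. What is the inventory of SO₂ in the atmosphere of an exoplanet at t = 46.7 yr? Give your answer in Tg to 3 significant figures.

The sink rate constant is k = F₀/M₀ = 101/3590 = 0.02813 yr⁻¹.
Solving dM/dt = F₁ − kM with M(0) = M₀ gives M(t) = F₁/k + (M₀ − F₁/k)·e^(−kt).
F₁/k = 174/0.02813 = 6184.8 Tg; kt = 0.02813 × 46.7 = 1.314, e^(−kt) = 0.2688.
M(46.7) = 6184.8 + (3590 − 6184.8) × 0.2688 = 6184.8 − 697.4 = 5487.3 Tg.

5490 Tg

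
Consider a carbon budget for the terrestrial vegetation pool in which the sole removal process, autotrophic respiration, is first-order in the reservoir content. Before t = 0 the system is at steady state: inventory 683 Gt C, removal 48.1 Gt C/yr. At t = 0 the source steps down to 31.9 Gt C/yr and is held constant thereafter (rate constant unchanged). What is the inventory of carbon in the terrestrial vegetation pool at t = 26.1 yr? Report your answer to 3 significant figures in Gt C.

The sink rate constant is k = F₀/M₀ = 48.1/683 = 0.07042 yr⁻¹.
Solving dM/dt = F₁ − kM with M(0) = M₀ gives M(t) = F₁/k + (M₀ − F₁/k)·e^(−kt).
F₁/k = 31.9/0.07042 = 452.97 Gt C; kt = 0.07042 × 26.1 = 1.838, e^(−kt) = 0.1591.
M(26.1) = 452.97 + (683 − 452.97) × 0.1591 = 452.97 + 36.60 = 489.57 Gt C.

490 Gt C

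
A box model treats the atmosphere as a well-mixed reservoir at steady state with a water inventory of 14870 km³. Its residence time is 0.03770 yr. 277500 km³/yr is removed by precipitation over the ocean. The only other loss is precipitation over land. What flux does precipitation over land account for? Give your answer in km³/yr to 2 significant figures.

Total removal F = M/τ = 14870 / 0.03770 = 394400 km³/yr.
Precipitation over land = F − (277500) = 394400 − 277500 = 116900 km³/yr.

120000 km³/yr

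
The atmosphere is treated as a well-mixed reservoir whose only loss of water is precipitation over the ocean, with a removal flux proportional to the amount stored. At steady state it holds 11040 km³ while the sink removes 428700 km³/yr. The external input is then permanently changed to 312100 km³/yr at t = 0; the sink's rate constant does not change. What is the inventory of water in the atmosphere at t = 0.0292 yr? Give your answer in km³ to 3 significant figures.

The sink rate constant is k = F₀/M₀ = 428700/11040 = 38.83 yr⁻¹.
Solving dM/dt = F₁ − kM with M(0) = M₀ gives M(t) = F₁/k + (M₀ − F₁/k)·e^(−kt).
F₁/k = 312100/38.83 = 8037.3 km³; kt = 38.83 × 0.0292 = 1.134, e^(−kt) = 0.3218.
M(0.0292) = 8037.3 + (11040 − 8037.3) × 0.3218 = 8037.3 + 966.2 = 9003.5 km³.

9000 km³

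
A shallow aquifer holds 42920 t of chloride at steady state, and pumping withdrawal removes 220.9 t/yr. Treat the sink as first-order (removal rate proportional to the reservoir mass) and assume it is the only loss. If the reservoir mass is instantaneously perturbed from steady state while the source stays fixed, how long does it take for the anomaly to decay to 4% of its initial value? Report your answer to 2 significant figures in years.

For a linear reservoir the anomaly decays as exp(−t/τ) with τ = M/F = 42920/220.9 = 194.3 yr.
exp(−t/τ) = 0.04 ⇒ t = −τ ln(0.04) = 194.3 × 3.219 = 625.4 yr.

630 yr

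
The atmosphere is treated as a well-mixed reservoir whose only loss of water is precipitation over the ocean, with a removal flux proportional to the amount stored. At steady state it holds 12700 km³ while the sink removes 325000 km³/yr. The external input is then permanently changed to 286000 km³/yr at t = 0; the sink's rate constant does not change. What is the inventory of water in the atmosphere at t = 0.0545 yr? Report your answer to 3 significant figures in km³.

11600 km³

The sink rate constant is k = F₀/M₀ = 325000/12700 = 25.59 yr⁻¹.
Solving dM/dt = F₁ − kM with M(0) = M₀ gives M(t) = F₁/k + (M₀ − F₁/k)·e^(−kt).
F₁/k = 286000/25.59 = 11176 km³; kt = 25.59 × 0.0545 = 1.395, e^(−kt) = 0.2479.
M(0.0545) = 11176 + (12700 − 11176) × 0.2479 = 11176 + 377.8 = 11554 km³.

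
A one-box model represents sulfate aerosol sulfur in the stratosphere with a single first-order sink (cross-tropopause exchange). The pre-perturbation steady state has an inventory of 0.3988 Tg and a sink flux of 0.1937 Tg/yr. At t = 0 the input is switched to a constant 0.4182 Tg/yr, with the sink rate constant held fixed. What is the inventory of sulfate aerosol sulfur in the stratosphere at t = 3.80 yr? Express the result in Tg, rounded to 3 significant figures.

Residence time τ = M₀/F₀ = 2.059 yr. The eventual steady state is M_∞ = M₀·(F₁/F₀) = 0.3988 × 0.4182/0.1937 = 0.86101 Tg.
The anomaly ΔM(t) = M(t) − M_∞ decays as ΔM₀·e^(−t/τ) with ΔM₀ = 0.3988 − 0.86101 = −0.4622 Tg.
At t = 3.80 yr, e^(−t/τ) = e^(−1.846) = 0.1579, so ΔM = −0.07299 Tg and M = 0.86101 − 0.07299 = 0.78802 Tg.

0.788 Tg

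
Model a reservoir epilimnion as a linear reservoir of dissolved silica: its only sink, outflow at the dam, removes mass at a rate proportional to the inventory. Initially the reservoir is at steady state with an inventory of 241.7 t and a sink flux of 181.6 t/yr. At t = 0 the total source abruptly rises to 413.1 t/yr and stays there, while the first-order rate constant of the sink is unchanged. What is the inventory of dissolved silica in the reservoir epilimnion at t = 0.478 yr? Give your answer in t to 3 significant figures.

The sink rate constant is k = F₀/M₀ = 181.6/241.7 = 0.7513 yr⁻¹.
Solving dM/dt = F₁ − kM with M(0) = M₀ gives M(t) = F₁/k + (M₀ − F₁/k)·e^(−kt).
F₁/k = 413.1/0.7513 = 549.81 t; kt = 0.7513 × 0.478 = 0.3591, e^(−kt) = 0.6983.
M(0.478) = 549.81 + (241.7 − 549.81) × 0.6983 = 549.81 − 215.1 = 334.67 t.

335 t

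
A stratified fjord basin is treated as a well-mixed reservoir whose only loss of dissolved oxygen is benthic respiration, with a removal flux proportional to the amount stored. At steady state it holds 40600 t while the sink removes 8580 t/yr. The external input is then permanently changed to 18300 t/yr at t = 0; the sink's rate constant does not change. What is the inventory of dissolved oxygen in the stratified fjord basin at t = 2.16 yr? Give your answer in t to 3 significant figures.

57500 t

Residence time τ = M₀/F₀ = 4.732 yr. The eventual steady state is M_∞ = M₀·(F₁/F₀) = 40600 × 18300/8580 = 86594 t.
The anomaly ΔM(t) = M(t) − M_∞ decays as ΔM₀·e^(−t/τ) with ΔM₀ = 40600 − 86594 = −45990 t.
At t = 2.16 yr, e^(−t/τ) = e^(−0.4565) = 0.6335, so ΔM = −29140 t and M = 86594 − 29140 = 57456 t.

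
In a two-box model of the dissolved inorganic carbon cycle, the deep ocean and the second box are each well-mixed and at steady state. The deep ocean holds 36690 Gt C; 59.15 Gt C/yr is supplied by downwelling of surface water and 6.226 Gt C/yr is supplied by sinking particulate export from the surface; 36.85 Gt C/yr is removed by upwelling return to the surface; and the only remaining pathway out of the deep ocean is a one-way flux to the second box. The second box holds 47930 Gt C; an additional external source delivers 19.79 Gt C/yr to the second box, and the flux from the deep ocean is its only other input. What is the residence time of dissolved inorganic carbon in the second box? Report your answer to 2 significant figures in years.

Balance the deep ocean: ΣF_in = 59.15 + 6.226 = 65.376 Gt C/yr.
Flux to the second box = ΣF_in − (36.85) = 28.526 Gt C/yr.
Total input to the second box = 28.526 + 19.79 = 48.316 Gt C/yr; at steady state this equals its total output.
τ = M / F = 47930 / 48.316 = 992.0 yr.

990 yr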